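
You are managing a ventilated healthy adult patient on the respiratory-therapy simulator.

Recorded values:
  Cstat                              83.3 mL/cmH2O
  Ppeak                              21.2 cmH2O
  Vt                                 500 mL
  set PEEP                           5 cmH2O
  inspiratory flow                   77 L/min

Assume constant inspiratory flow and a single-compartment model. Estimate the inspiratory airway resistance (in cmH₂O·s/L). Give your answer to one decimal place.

Flow: 77 L/min ÷ 60 = 1.2833 L/s.
Equation of motion (constant flow): PIP = Vt/C + R·V̇ + PEEP.
R·V̇ = PIP − Vt/C − PEEP = 21.2 − 500/83.3 − 5 = 21.2 − 6.002 − 5 = 10.198 cmH2O.
R = 10.198 / 1.2833 = 7.947 cmH2O·s/L.

7.9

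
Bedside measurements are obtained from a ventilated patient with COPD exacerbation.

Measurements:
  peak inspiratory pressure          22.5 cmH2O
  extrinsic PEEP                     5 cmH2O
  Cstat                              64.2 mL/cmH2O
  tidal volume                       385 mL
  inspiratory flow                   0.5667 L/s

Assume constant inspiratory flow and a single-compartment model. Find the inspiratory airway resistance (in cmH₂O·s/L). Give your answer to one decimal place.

20.3

Equation of motion (constant flow): PIP = Vt/C + R·V̇ + PEEP.
R·V̇ = PIP − Vt/C − PEEP = 22.5 − 385/64.2 − 5 = 22.5 − 5.997 − 5 = 11.503 cmH2O.
R = 11.503 / 0.5667 = 20.298 cmH2O·s/L.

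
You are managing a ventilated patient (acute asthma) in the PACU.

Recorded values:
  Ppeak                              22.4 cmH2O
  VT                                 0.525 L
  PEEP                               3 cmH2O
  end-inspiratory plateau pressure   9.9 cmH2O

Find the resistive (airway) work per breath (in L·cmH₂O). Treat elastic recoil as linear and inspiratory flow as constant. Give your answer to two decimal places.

6.56

With constant inspiratory flow the resistive pressure is constant at PIP − Pplat = 22.4 − 9.9 = 12.5 cmH2O, so resistive work = 12.5 × 0.525 = 6.563 L·cmH2O.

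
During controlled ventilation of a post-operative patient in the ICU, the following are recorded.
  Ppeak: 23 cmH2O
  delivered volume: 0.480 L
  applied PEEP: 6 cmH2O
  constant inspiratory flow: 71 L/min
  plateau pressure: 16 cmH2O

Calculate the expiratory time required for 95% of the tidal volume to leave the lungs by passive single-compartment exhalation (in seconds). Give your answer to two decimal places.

0.85

Flow: 71 L/min ÷ 60 = 1.1833 L/s.
R = (PIP − Pplat)/V̇ = (23 − 16) / 1.1833 = 7.0/1.1833 = 5.916 cmH2O·s/L.
C = Vt/(Pplat − PEEP) = 480.0 / (16 − 6) = 480.0/10.0 = 48.0 mL/cmH2O.
τ = R × C = 5.916 × 0.048 L/cmH2O = 0.284 s.
t = −τ·ln(1 − 0.95) = −0.284·ln(0.05) = 0.8508 s.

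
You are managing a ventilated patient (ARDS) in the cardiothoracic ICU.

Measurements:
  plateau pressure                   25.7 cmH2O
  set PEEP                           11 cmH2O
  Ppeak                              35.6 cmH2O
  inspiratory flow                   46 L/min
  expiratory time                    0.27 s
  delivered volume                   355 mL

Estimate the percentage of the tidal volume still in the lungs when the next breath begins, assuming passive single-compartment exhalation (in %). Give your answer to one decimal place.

42.1

Flow: 46 L/min ÷ 60 = 0.7667 L/s.
R = (PIP − Pplat)/V̇ = (35.6 − 25.7) / 0.7667 = 9.9/0.7667 = 12.912 cmH2O·s/L.
C = Vt/(Pplat − PEEP) = 355.0 / (25.7 − 11) = 355.0/14.7 = 24.15 mL/cmH2O.
τ = R × C = 12.912 × 0.02415 L/cmH2O = 0.3118 s.
Fraction remaining at end-expiration = e^(−Te/τ) = e^(−0.27/0.3118) = 0.4207 → 42.07%.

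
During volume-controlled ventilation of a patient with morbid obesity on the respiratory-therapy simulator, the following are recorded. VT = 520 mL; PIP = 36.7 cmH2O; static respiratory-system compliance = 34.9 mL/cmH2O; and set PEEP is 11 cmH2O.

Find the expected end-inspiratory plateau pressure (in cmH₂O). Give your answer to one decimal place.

25.9

Pplat = PEEP + Vt / Cstat = 11 + 520 / 34.9 = 11 + 14.9 = 25.9 cmH2O.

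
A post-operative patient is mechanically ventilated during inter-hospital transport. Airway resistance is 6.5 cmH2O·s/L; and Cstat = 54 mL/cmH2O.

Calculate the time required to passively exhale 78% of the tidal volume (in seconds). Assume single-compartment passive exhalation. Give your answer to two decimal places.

0.53

τ = R × C = 6.5 × 54 mL/cmH2O = 6.5 × 0.054 L/cmH2O = 0.351 s.
Exhaled fraction f = 1 − e^(−t/τ) → t = −τ·ln(1 − f) = −0.351·ln(0.22) = 0.5315 s.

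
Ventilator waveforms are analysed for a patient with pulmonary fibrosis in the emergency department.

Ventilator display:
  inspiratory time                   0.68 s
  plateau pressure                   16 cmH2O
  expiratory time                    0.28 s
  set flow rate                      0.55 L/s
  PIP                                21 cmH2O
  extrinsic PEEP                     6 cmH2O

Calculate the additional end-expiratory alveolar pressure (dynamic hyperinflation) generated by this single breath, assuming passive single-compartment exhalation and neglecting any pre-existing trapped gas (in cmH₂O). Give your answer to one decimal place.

Vt = flow × Ti = 0.55 L/s × 0.68 s × 1000 mL/L = 374.0 mL.
R = (PIP − Pplat)/V̇ = (21 − 16) / 0.55 = 5.0/0.55 = 9.091 cmH2O·s/L.
C = Vt/(Pplat − PEEP) = 374.0 / (16 − 6) = 374.0/10.0 = 37.4 mL/cmH2O.
τ = R × C = 9.091 × 0.0374 L/cmH2O = 0.34 s.
Fraction remaining = e^(−Te/τ) = e^(−0.28/0.34) = 0.4389; trapped volume = 374.0 × 0.4389 = 164.15 mL.
Additional alveolar pressure from trapping ≈ V_trapped / C = 164.15 / 37.4 = 4.389 cmH2O.

4.4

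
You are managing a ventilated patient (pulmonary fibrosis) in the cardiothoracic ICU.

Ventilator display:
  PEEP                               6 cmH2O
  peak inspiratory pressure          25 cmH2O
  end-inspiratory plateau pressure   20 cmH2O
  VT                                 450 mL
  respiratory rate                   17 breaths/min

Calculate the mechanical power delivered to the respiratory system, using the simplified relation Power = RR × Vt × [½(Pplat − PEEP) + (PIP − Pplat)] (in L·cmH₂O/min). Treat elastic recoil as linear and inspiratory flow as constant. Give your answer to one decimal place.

91.8

Per-breath work = Vt × [½(Pplat−PEEP) + (PIP−Pplat)] = 0.450 × [0.5×14.0 + 5.0] = 0.450 × 12.0 = 5.4 L·cmH2O.
Power = 17 × 5.4 = 91.8 L·cmH2O/min.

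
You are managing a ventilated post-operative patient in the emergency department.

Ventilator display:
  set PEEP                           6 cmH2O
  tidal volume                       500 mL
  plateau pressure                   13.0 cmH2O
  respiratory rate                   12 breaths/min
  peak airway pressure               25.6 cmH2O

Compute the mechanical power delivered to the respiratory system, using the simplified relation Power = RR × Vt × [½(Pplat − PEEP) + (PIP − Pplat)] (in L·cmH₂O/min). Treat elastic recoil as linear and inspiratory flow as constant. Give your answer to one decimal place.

Per-breath work = Vt × [½(Pplat−PEEP) + (PIP−Pplat)] = 0.500 × [0.5×7.0 + 12.6] = 0.500 × 16.1 = 8.05 L·cmH2O.
Power = 12 × 8.05 = 96.6 L·cmH2O/min.

96.6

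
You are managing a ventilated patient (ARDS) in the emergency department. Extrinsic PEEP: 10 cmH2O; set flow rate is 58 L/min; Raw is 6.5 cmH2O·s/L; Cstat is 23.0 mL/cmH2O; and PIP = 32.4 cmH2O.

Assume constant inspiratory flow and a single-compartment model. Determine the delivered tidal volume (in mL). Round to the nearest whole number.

371

Flow: 58 L/min ÷ 60 = 0.9667 L/s.
Equation of motion (constant flow): PIP = Vt/C + R·V̇ + PEEP.
Vt/C = PIP − R·V̇ − PEEP = 32.4 − 6.284 − 10 = 16.116 cmH2O.
Vt = C × 16.116 = 23.0 × 16.116 = 370.67 mL.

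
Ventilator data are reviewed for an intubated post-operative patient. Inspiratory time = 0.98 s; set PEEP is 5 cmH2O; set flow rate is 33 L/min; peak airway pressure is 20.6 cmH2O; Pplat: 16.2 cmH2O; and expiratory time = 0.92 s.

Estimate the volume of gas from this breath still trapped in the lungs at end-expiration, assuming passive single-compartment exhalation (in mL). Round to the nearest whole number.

Flow: 33 L/min ÷ 60 = 0.55 L/s.
Vt = flow × Ti = 0.55 L/s × 0.98 s × 1000 mL/L = 539.0 mL.
R = (PIP − Pplat)/V̇ = (20.6 − 16.2) / 0.55 = 4.4/0.55 = 8.0 cmH2O·s/L.
C = Vt/(Pplat − PEEP) = 539.0 / (16.2 − 5) = 539.0/11.2 = 48.125 mL/cmH2O.
τ = R × C = 8.0 × 0.04813 L/cmH2O = 0.385 s.
Fraction remaining = e^(−Te/τ) = e^(−0.92/0.385) = 0.09167.
Trapped volume = 539.0 × 0.09167 = 49.41 mL.

49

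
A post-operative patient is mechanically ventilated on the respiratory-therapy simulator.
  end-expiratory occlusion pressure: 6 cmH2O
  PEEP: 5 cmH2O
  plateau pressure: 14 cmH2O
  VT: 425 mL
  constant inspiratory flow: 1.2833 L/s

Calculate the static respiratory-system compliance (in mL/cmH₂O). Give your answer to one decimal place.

53.1

End-expiratory occlusion gives total PEEP = 6 cmH2O (intrinsic PEEP = 6 − 5 = 1). Use total PEEP for the elastic gradient.
Cstat = Vt / (Pplat − PEEPtotal) = 425 / (14 − 6) = 425 / 8.0 = 53.125 mL/cmH2O.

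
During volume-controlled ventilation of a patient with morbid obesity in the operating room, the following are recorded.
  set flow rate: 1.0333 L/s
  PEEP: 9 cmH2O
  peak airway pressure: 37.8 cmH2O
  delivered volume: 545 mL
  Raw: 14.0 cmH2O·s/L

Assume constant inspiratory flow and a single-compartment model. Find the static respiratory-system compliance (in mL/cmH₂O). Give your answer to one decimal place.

Equation of motion (constant flow): PIP = Vt/C + R·V̇ + PEEP.
Vt/C = PIP − R·V̇ − PEEP = 37.8 − 14.0×1.0333 − 9 = 37.8 − 14.466 − 9 = 14.334 cmH2O.
C = Vt / 14.334 = 545 / 14.334 = 38.021 mL/cmH2O.

38.0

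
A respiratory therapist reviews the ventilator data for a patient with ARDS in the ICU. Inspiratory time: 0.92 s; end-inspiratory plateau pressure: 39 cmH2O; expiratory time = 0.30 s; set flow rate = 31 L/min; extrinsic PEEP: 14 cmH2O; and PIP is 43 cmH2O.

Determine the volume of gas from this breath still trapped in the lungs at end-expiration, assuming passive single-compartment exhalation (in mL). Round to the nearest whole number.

Flow: 31 L/min ÷ 60 = 0.5167 L/s.
Vt = flow × Ti = 0.5167 L/s × 0.92 s × 1000 mL/L = 475.36 mL.
R = (PIP − Pplat)/V̇ = (43 − 39) / 0.5167 = 4.0/0.5167 = 7.741 cmH2O·s/L.
C = Vt/(Pplat − PEEP) = 475.36 / (39 − 14) = 475.36/25.0 = 19.014 mL/cmH2O.
τ = R × C = 7.741 × 0.01901 L/cmH2O = 0.1472 s.
Fraction remaining = e^(−Te/τ) = e^(−0.30/0.1472) = 0.1303.
Trapped volume = 475.36 × 0.1303 = 61.939 mL.

62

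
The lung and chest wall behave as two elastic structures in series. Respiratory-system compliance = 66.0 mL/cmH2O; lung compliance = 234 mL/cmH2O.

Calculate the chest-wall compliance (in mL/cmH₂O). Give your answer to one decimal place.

91.9

1/Ccw = 1/Crs − 1/CL.
1/Ccw = 1/66.0 − 1/234 = 0.01088.
Ccw = 91.912 mL/cmH2O.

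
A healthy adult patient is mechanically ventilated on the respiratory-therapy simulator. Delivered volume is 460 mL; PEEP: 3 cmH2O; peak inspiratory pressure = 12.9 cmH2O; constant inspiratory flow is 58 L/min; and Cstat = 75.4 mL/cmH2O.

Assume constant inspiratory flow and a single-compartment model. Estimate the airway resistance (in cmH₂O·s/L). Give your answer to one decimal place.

3.9

Flow: 58 L/min ÷ 60 = 0.9667 L/s.
Equation of motion (constant flow): PIP = Vt/C + R·V̇ + PEEP.
R·V̇ = PIP − Vt/C − PEEP = 12.9 − 460/75.4 − 3 = 12.9 − 6.101 − 3 = 3.799 cmH2O.
R = 3.799 / 0.9667 = 3.93 cmH2O·s/L.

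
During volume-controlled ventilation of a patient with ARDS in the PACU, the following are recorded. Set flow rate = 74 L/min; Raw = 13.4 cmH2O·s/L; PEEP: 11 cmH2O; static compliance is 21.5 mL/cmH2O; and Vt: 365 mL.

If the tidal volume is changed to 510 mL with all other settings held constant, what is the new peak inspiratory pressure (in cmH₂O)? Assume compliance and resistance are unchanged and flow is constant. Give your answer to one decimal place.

51.2

Flow: 74 L/min ÷ 60 = 1.2333 L/s.
PIP = Vt/C + R·V̇ + PEEP (constant-flow equation of motion).
Only the elastic term changes: ΔPIP = ΔVt / C = (510 − 365) / 21.5 = 6.744 cmH2O.
Original PIP = 365/21.5 + 13.4×1.2333 + 11 = 44.503 cmH2O; new PIP = 44.503 + (6.744) = 51.247 cmH2O.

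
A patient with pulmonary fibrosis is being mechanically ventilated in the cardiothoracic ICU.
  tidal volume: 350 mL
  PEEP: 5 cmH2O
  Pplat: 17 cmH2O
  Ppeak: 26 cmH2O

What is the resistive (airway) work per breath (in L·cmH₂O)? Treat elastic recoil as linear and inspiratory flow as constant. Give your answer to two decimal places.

3.15

With constant inspiratory flow the resistive pressure is constant at PIP − Pplat = 26 − 17 = 9.0 cmH2O, so resistive work = 9.0 × 0.350 = 3.15 L·cmH2O.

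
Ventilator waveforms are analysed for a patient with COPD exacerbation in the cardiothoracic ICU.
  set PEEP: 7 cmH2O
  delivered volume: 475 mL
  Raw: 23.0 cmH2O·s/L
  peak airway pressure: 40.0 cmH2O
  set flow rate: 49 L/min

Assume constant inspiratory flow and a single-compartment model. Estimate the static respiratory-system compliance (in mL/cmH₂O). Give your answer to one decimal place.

33.4

Flow: 49 L/min ÷ 60 = 0.8167 L/s.
Equation of motion (constant flow): PIP = Vt/C + R·V̇ + PEEP.
Vt/C = PIP − R·V̇ − PEEP = 40.0 − 23.0×0.8167 − 7 = 40.0 − 18.784 − 7 = 14.216 cmH2O.
C = Vt / 14.216 = 475 / 14.216 = 33.413 mL/cmH2O.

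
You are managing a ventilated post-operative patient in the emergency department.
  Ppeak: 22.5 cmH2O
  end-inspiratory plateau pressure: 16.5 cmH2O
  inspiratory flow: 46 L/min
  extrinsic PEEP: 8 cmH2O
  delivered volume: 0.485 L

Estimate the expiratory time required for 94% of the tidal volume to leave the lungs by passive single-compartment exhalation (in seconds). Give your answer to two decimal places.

1.26

Flow: 46 L/min ÷ 60 = 0.7667 L/s.
R = (PIP − Pplat)/V̇ = (22.5 − 16.5) / 0.7667 = 6.0/0.7667 = 7.826 cmH2O·s/L.
C = Vt/(Pplat − PEEP) = 485.0 / (16.5 − 8) = 485.0/8.5 = 57.059 mL/cmH2O.
τ = R × C = 7.826 × 0.05706 L/cmH2O = 0.4466 s.
t = −τ·ln(1 − 0.94) = −0.4466·ln(0.06) = 1.256 s.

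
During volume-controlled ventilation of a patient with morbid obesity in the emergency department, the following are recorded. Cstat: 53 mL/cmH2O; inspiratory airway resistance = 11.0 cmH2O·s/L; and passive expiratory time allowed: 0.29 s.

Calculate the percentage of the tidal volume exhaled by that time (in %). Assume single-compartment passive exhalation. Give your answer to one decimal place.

τ = R × C = 11.0 × 53 mL/cmH2O = 11.0 × 0.053 L/cmH2O = 0.583 s.
Passive exhalation: V(t)/V₀ = e^(−t/τ) = e^(−0.29/0.583) = 0.6081.
Fraction exhaled = 1 − 0.6081 = 0.3919 → 39.19%.

39.2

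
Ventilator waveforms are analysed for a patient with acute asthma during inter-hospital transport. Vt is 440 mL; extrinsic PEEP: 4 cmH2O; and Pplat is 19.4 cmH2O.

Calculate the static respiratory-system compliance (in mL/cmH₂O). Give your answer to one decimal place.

Cstat = Vt / (Pplat − PEEP) = 440 / (19.4 − 4) = 440 / 15.4 = 28.571 mL/cmH2O.

28.6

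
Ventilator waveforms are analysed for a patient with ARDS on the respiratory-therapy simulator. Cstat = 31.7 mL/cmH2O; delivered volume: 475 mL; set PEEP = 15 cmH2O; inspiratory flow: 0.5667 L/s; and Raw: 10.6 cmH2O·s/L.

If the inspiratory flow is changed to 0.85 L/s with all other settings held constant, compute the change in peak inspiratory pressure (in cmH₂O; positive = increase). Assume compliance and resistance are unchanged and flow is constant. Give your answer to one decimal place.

PIP = Vt/C + R·V̇ + PEEP (constant-flow equation of motion).
Only the resistive term changes: ΔPIP = R × ΔV̇ = 10.6 × (0.85 − 0.5667) = 10.6 × 0.2833 = 3.003 cmH2O.

3.0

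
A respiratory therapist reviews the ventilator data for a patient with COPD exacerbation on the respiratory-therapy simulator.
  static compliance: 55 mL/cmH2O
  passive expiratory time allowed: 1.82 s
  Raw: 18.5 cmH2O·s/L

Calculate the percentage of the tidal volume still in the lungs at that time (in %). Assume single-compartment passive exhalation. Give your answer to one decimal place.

16.7

τ = R × C = 18.5 × 55 mL/cmH2O = 18.5 × 0.055 L/cmH2O = 1.018 s.
Passive exhalation: V(t)/V₀ = e^(−t/τ) = e^(−1.82/1.018) = 0.1673.
Fraction remaining = 0.1673 → 16.73%.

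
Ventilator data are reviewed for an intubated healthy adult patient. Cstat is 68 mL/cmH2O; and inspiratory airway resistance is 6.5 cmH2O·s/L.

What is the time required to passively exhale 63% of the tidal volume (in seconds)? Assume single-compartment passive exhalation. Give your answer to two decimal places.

τ = R × C = 6.5 × 68 mL/cmH2O = 6.5 × 0.068 L/cmH2O = 0.442 s.
Exhaled fraction f = 1 − e^(−t/τ) → t = −τ·ln(1 − f) = −0.442·ln(0.37) = 0.4395 s.

0.44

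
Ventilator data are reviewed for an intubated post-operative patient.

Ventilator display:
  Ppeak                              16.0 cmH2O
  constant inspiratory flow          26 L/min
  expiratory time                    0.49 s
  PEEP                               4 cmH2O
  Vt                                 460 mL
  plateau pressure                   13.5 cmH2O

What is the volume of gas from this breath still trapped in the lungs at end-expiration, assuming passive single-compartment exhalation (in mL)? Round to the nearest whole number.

80

Flow: 26 L/min ÷ 60 = 0.4333 L/s.
R = (PIP − Pplat)/V̇ = (16.0 − 13.5) / 0.4333 = 2.5/0.4333 = 5.77 cmH2O·s/L.
C = Vt/(Pplat − PEEP) = 460.0 / (13.5 − 4) = 460.0/9.5 = 48.421 mL/cmH2O.
τ = R × C = 5.77 × 0.04842 L/cmH2O = 0.2794 s.
Fraction remaining = e^(−Te/τ) = e^(−0.49/0.2794) = 0.1731.
Trapped volume = 460.0 × 0.1731 = 79.626 mL.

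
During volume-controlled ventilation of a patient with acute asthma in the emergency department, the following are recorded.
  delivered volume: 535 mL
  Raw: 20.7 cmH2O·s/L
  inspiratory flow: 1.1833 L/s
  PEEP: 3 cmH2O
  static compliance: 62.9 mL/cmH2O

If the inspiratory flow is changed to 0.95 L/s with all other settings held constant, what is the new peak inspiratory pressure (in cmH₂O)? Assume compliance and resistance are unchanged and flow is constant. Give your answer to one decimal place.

PIP = Vt/C + R·V̇ + PEEP (constant-flow equation of motion).
Only the resistive term changes: ΔPIP = R × ΔV̇ = 20.7 × (0.95 − 1.1833) = 20.7 × -0.2333 = -4.829 cmH2O.
Original PIP = 535/62.9 + 20.7×1.1833 + 3 = 36.0 cmH2O; new PIP = 36.0 + (-4.829) = 31.171 cmH2O.

31.2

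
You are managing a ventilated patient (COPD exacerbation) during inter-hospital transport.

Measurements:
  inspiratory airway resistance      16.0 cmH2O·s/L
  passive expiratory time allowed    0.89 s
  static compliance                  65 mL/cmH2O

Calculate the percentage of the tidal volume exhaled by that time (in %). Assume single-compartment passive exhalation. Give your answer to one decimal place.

57.5

τ = R × C = 16.0 × 65 mL/cmH2O = 16.0 × 0.065 L/cmH2O = 1.04 s.
Passive exhalation: V(t)/V₀ = e^(−t/τ) = e^(−0.89/1.04) = 0.425.
Fraction exhaled = 1 − 0.425 = 0.575 → 57.5%.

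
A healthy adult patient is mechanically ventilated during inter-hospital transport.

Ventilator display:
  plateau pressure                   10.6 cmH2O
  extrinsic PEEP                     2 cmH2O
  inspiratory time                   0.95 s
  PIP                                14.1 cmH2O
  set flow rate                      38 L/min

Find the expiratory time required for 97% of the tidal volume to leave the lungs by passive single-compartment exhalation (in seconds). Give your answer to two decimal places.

1.36

Flow: 38 L/min ÷ 60 = 0.6333 L/s.
Vt = flow × Ti = 0.6333 L/s × 0.95 s × 1000 mL/L = 601.64 mL.
R = (PIP − Pplat)/V̇ = (14.1 − 10.6) / 0.6333 = 3.5/0.6333 = 5.527 cmH2O·s/L.
C = Vt/(Pplat − PEEP) = 601.64 / (10.6 − 2) = 601.64/8.6 = 69.958 mL/cmH2O.
τ = R × C = 5.527 × 0.06996 L/cmH2O = 0.3867 s.
t = −τ·ln(1 − 0.97) = −0.3867·ln(0.03) = 1.356 s.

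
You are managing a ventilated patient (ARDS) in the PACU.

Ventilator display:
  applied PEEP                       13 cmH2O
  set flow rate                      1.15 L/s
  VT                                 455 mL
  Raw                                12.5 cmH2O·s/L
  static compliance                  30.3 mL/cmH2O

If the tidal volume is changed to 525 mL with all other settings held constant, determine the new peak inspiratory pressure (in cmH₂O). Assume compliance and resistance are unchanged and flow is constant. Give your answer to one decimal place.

44.7

PIP = Vt/C + R·V̇ + PEEP (constant-flow equation of motion).
Only the elastic term changes: ΔPIP = ΔVt / C = (525 − 455) / 30.3 = 2.31 cmH2O.
Original PIP = 455/30.3 + 12.5×1.15 + 13 = 42.392 cmH2O; new PIP = 42.392 + (2.31) = 44.702 cmH2O.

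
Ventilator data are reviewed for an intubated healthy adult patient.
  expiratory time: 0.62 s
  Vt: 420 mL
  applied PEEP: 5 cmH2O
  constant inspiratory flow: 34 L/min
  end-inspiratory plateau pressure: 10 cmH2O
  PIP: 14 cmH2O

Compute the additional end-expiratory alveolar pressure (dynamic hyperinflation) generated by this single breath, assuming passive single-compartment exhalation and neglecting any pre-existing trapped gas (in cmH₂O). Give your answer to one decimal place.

1.8

Flow: 34 L/min ÷ 60 = 0.5667 L/s.
R = (PIP − Pplat)/V̇ = (14 − 10) / 0.5667 = 4.0/0.5667 = 7.058 cmH2O·s/L.
C = Vt/(Pplat − PEEP) = 420.0 / (10 − 5) = 420.0/5.0 = 84.0 mL/cmH2O.
τ = R × C = 7.058 × 0.084 L/cmH2O = 0.5929 s.
Fraction remaining = e^(−Te/τ) = e^(−0.62/0.5929) = 0.3514; trapped volume = 420.0 × 0.3514 = 147.59 mL.
Additional alveolar pressure from trapping ≈ V_trapped / C = 147.59 / 84.0 = 1.757 cmH2O.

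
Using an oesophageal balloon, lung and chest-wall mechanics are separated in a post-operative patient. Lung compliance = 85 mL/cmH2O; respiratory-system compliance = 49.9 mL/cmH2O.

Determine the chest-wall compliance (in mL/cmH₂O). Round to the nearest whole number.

121

1/Ccw = 1/Crs − 1/CL.
1/Ccw = 1/49.9 − 1/85 = 0.008275.
Ccw = 120.85 mL/cmH2O.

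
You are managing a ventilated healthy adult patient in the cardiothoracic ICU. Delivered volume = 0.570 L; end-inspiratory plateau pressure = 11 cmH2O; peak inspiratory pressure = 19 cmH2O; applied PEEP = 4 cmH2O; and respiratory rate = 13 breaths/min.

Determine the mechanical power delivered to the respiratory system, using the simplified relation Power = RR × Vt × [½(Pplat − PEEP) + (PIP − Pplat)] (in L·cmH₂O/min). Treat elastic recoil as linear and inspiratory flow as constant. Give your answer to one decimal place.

85.2

Per-breath work = Vt × [½(Pplat−PEEP) + (PIP−Pplat)] = 0.570 × [0.5×7.0 + 8.0] = 0.570 × 11.5 = 6.555 L·cmH2O.
Power = 13 × 6.555 = 85.215 L·cmH2O/min.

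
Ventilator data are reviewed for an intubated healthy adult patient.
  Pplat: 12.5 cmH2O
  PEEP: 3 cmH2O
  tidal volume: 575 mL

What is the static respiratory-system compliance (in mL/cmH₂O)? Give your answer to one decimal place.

60.5

Cstat = Vt / (Pplat − PEEP) = 575 / (12.5 − 3) = 575 / 9.5 = 60.526 mL/cmH2O.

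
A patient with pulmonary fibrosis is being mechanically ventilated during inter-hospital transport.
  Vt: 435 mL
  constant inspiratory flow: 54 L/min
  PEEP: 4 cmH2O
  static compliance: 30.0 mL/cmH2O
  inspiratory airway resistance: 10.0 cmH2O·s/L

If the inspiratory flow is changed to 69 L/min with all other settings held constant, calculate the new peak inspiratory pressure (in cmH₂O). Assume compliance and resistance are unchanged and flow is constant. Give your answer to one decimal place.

Flow: 54 L/min ÷ 60 = 0.9 L/s.
New flow: 69 L/min ÷ 60 = 1.15 L/s.
PIP = Vt/C + R·V̇ + PEEP (constant-flow equation of motion).
Only the resistive term changes: ΔPIP = R × ΔV̇ = 10.0 × (1.15 − 0.9) = 10.0 × 0.25 = 2.5 cmH2O.
Original PIP = 435/30.0 + 10.0×0.9 + 4 = 27.5 cmH2O; new PIP = 27.5 + (2.5) = 30.0 cmH2O.

30.0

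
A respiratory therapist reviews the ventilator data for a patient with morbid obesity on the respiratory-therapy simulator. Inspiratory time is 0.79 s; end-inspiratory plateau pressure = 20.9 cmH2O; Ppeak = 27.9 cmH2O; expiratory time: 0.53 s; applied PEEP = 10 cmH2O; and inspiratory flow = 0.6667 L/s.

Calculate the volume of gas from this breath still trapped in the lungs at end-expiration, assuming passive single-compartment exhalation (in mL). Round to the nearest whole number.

Vt = flow × Ti = 0.6667 L/s × 0.79 s × 1000 mL/L = 526.69 mL.
R = (PIP − Pplat)/V̇ = (27.9 − 20.9) / 0.6667 = 7.0/0.6667 = 10.499 cmH2O·s/L.
C = Vt/(Pplat − PEEP) = 526.69 / (20.9 − 10) = 526.69/10.9 = 48.32 mL/cmH2O.
τ = R × C = 10.499 × 0.04832 L/cmH2O = 0.5073 s.
Fraction remaining = e^(−Te/τ) = e^(−0.53/0.5073) = 0.3518.
Trapped volume = 526.69 × 0.3518 = 185.29 mL.

185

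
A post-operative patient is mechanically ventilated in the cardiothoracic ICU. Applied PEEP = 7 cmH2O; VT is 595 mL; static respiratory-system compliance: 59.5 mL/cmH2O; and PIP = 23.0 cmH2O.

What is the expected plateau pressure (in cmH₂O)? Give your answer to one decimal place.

17.0

Pplat = PEEP + Vt / Cstat = 7 + 595 / 59.5 = 7 + 10.0 = 17.0 cmH2O.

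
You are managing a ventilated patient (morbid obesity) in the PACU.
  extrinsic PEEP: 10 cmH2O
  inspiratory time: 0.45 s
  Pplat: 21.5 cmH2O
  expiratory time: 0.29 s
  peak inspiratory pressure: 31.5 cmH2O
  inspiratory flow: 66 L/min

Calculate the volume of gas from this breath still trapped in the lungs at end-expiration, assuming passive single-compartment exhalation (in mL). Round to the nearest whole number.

236

Flow: 66 L/min ÷ 60 = 1.1 L/s.
Vt = flow × Ti = 1.1 L/s × 0.45 s × 1000 mL/L = 495.0 mL.
R = (PIP − Pplat)/V̇ = (31.5 − 21.5) / 1.1 = 10.0/1.1 = 9.091 cmH2O·s/L.
C = Vt/(Pplat − PEEP) = 495.0 / (21.5 − 10) = 495.0/11.5 = 43.043 mL/cmH2O.
τ = R × C = 9.091 × 0.04304 L/cmH2O = 0.3913 s.
Fraction remaining = e^(−Te/τ) = e^(−0.29/0.3913) = 0.4766.
Trapped volume = 495.0 × 0.4766 = 235.92 mL.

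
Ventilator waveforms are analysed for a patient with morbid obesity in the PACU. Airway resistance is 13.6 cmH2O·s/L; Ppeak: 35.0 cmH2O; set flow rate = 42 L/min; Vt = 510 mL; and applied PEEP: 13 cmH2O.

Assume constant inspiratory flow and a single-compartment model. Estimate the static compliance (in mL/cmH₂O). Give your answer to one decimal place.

40.9

Flow: 42 L/min ÷ 60 = 0.7 L/s.
Equation of motion (constant flow): PIP = Vt/C + R·V̇ + PEEP.
Vt/C = PIP − R·V̇ − PEEP = 35.0 − 13.6×0.7 − 13 = 35.0 − 9.52 − 13 = 12.48 cmH2O.
C = Vt / 12.48 = 510 / 12.48 = 40.865 mL/cmH2O.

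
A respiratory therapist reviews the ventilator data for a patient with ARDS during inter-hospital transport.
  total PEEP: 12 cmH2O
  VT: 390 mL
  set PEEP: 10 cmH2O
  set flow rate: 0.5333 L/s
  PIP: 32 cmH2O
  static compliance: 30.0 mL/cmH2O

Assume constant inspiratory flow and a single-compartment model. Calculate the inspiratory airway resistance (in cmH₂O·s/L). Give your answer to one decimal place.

Total PEEP = 12 cmH2O (set 10 + intrinsic 2); this is the baseline alveolar pressure.
Equation of motion (constant flow): PIP = Vt/C + R·V̇ + PEEP.
R·V̇ = PIP − Vt/C − PEEP = 32 − 390/30.0 − 12 = 32 − 13.0 − 12 = 7.0 cmH2O.
R = 7.0 / 0.5333 = 13.126 cmH2O·s/L.

13.1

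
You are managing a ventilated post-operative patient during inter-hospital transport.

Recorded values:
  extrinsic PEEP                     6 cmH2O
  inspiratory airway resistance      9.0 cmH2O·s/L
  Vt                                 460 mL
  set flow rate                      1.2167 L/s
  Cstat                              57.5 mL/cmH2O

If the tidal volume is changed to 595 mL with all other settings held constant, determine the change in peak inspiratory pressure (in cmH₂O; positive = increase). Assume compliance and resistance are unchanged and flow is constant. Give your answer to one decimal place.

2.3

PIP = Vt/C + R·V̇ + PEEP (constant-flow equation of motion).
Only the elastic term changes: ΔPIP = ΔVt / C = (595 − 460) / 57.5 = 2.348 cmH2O.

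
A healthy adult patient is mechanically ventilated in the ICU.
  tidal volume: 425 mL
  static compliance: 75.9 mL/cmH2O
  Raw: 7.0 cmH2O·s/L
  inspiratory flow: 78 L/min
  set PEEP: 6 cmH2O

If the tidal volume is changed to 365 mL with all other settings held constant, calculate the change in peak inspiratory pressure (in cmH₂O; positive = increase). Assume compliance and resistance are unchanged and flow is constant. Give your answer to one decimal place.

PIP = Vt/C + R·V̇ + PEEP (constant-flow equation of motion).
Only the elastic term changes: ΔPIP = ΔVt / C = (365 − 425) / 75.9 = -0.7905 cmH2O.

-0.8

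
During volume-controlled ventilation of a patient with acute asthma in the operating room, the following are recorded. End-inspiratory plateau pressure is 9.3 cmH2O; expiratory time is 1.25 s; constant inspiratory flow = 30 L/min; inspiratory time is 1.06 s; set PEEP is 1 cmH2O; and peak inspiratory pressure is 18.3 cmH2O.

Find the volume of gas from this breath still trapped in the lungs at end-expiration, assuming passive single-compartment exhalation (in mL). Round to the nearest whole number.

179

Flow: 30 L/min ÷ 60 = 0.5 L/s.
Vt = flow × Ti = 0.5 L/s × 1.06 s × 1000 mL/L = 530.0 mL.
R = (PIP − Pplat)/V̇ = (18.3 − 9.3) / 0.5 = 9.0/0.5 = 18.0 cmH2O·s/L.
C = Vt/(Pplat − PEEP) = 530.0 / (9.3 − 1) = 530.0/8.3 = 63.855 mL/cmH2O.
τ = R × C = 18.0 × 0.06386 L/cmH2O = 1.149 s.
Fraction remaining = e^(−Te/τ) = e^(−1.25/1.149) = 0.3369.
Trapped volume = 530.0 × 0.3369 = 178.56 mL.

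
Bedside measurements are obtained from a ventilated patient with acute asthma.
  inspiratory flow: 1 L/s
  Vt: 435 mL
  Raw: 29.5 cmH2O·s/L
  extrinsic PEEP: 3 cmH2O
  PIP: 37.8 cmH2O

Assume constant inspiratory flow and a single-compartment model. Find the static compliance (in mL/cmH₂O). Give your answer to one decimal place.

Equation of motion (constant flow): PIP = Vt/C + R·V̇ + PEEP.
Vt/C = PIP − R·V̇ − PEEP = 37.8 − 29.5×1 − 3 = 37.8 − 29.5 − 3 = 5.3 cmH2O.
C = Vt / 5.3 = 435 / 5.3 = 82.075 mL/cmH2O.

82.1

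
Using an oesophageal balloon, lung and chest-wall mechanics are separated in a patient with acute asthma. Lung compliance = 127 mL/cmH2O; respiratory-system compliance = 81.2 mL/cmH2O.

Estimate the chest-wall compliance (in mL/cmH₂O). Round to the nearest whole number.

1/Ccw = 1/Crs − 1/CL.
1/Ccw = 1/81.2 − 1/127 = 0.004441.
Ccw = 225.17 mL/cmH2O.

225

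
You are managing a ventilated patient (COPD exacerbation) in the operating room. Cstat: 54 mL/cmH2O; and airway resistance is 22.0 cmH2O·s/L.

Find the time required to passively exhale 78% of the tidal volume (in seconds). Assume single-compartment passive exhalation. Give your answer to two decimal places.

1.80

τ = R × C = 22.0 × 54 mL/cmH2O = 22.0 × 0.054 L/cmH2O = 1.188 s.
Exhaled fraction f = 1 − e^(−t/τ) → t = −τ·ln(1 − f) = −1.188·ln(0.22) = 1.799 s.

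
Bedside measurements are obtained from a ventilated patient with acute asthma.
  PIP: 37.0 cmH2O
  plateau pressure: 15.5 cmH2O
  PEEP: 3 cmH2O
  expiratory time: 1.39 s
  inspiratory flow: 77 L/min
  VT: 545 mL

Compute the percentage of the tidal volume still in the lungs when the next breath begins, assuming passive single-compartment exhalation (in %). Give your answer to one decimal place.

Flow: 77 L/min ÷ 60 = 1.2833 L/s.
R = (PIP − Pplat)/V̇ = (37.0 − 15.5) / 1.2833 = 21.5/1.2833 = 16.754 cmH2O·s/L.
C = Vt/(Pplat − PEEP) = 545.0 / (15.5 − 3) = 545.0/12.5 = 43.6 mL/cmH2O.
τ = R × C = 16.754 × 0.0436 L/cmH2O = 0.7305 s.
Fraction remaining at end-expiration = e^(−Te/τ) = e^(−1.39/0.7305) = 0.1491 → 14.91%.

14.9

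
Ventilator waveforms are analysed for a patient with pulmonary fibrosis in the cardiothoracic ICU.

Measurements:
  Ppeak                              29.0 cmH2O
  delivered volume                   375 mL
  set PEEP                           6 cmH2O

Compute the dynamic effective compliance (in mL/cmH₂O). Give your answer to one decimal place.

Dynamic compliance = Vt / (PIP − PEEP) = 375 / (29.0 − 6) = 375 / 23.0 = 16.304 mL/cmH2O.

16.3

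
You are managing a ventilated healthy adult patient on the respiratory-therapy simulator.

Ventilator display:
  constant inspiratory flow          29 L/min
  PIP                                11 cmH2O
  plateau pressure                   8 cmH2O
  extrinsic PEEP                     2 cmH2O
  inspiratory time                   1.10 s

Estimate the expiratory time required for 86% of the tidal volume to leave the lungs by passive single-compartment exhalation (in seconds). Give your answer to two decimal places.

1.08

Flow: 29 L/min ÷ 60 = 0.4833 L/s.
Vt = flow × Ti = 0.4833 L/s × 1.10 s × 1000 mL/L = 531.63 mL.
R = (PIP − Pplat)/V̇ = (11 − 8) / 0.4833 = 3.0/0.4833 = 6.207 cmH2O·s/L.
C = Vt/(Pplat − PEEP) = 531.63 / (8 − 2) = 531.63/6.0 = 88.605 mL/cmH2O.
τ = R × C = 6.207 × 0.08861 L/cmH2O = 0.55 s.
t = −τ·ln(1 − 0.86) = −0.55·ln(0.14) = 1.081 s.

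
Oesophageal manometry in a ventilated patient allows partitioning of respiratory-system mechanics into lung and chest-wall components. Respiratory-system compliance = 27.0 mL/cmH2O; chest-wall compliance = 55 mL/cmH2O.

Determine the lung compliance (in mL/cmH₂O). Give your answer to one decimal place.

53.0

1/CL = 1/Crs − 1/Ccw.
1/CL = 1/27.0 − 1/55 = 0.01886.
CL = 53.022 mL/cmH2O.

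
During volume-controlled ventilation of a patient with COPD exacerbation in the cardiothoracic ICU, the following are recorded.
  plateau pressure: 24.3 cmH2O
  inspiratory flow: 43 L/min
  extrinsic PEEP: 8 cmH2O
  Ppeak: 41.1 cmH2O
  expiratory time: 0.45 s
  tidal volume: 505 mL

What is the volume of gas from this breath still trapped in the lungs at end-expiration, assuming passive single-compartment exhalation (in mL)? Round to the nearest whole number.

272

Flow: 43 L/min ÷ 60 = 0.7167 L/s.
R = (PIP − Pplat)/V̇ = (41.1 − 24.3) / 0.7167 = 16.8/0.7167 = 23.441 cmH2O·s/L.
C = Vt/(Pplat − PEEP) = 505.0 / (24.3 − 8) = 505.0/16.3 = 30.982 mL/cmH2O.
τ = R × C = 23.441 × 0.03098 L/cmH2O = 0.7262 s.
Fraction remaining = e^(−Te/τ) = e^(−0.45/0.7262) = 0.5381.
Trapped volume = 505.0 × 0.5381 = 271.74 mL.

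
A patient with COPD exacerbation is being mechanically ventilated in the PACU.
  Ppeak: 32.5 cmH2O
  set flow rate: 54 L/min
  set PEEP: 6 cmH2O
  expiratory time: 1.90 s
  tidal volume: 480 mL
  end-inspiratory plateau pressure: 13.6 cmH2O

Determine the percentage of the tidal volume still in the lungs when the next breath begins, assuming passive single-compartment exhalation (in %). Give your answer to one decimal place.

23.9

Flow: 54 L/min ÷ 60 = 0.9 L/s.
R = (PIP − Pplat)/V̇ = (32.5 − 13.6) / 0.9 = 18.9/0.9 = 21.0 cmH2O·s/L.
C = Vt/(Pplat − PEEP) = 480.0 / (13.6 − 6) = 480.0/7.6 = 63.158 mL/cmH2O.
τ = R × C = 21.0 × 0.06316 L/cmH2O = 1.326 s.
Fraction remaining at end-expiration = e^(−Te/τ) = e^(−1.90/1.326) = 0.2386 → 23.86%.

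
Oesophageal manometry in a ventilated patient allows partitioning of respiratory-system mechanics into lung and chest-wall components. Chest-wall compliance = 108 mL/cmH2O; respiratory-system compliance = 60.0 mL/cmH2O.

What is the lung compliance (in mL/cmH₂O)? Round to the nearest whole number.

1/CL = 1/Crs − 1/Ccw.
1/CL = 1/60.0 − 1/108 = 0.007407.
CL = 135.01 mL/cmH2O.

135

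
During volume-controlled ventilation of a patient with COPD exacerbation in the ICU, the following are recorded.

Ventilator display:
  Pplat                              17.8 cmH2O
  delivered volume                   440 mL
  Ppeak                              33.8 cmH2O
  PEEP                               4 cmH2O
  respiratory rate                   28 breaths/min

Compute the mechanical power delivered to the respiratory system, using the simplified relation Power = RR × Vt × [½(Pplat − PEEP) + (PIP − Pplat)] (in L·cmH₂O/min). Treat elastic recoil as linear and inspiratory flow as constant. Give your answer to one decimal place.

Per-breath work = Vt × [½(Pplat−PEEP) + (PIP−Pplat)] = 0.440 × [0.5×13.8 + 16.0] = 0.440 × 22.9 = 10.076 L·cmH2O.
Power = 28 × 10.076 = 282.13 L·cmH2O/min.

282.1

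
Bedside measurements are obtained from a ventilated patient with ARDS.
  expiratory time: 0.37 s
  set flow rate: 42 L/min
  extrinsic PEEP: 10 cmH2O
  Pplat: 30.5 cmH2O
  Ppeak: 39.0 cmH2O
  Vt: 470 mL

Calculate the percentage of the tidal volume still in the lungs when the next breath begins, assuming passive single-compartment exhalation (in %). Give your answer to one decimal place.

26.5

Flow: 42 L/min ÷ 60 = 0.7 L/s.
R = (PIP − Pplat)/V̇ = (39.0 − 30.5) / 0.7 = 8.5/0.7 = 12.143 cmH2O·s/L.
C = Vt/(Pplat − PEEP) = 470.0 / (30.5 − 10) = 470.0/20.5 = 22.927 mL/cmH2O.
τ = R × C = 12.143 × 0.02293 L/cmH2O = 0.2784 s.
Fraction remaining at end-expiration = e^(−Te/τ) = e^(−0.37/0.2784) = 0.2647 → 26.47%.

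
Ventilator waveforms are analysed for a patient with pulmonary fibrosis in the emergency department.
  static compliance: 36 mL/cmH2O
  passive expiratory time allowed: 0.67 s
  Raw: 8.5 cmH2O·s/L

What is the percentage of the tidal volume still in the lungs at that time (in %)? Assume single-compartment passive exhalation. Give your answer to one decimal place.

11.2

τ = R × C = 8.5 × 36 mL/cmH2O = 8.5 × 0.036 L/cmH2O = 0.306 s.
Passive exhalation: V(t)/V₀ = e^(−t/τ) = e^(−0.67/0.306) = 0.112.
Fraction remaining = 0.112 → 11.2%.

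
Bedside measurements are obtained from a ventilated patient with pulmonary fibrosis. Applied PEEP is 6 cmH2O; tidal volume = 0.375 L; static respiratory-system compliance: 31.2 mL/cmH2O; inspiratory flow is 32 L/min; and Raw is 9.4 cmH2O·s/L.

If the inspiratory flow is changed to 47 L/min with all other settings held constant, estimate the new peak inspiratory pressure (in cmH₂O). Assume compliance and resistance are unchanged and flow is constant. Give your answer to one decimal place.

25.4

Flow: 32 L/min ÷ 60 = 0.5333 L/s.
New flow: 47 L/min ÷ 60 = 0.7833 L/s.
PIP = Vt/C + R·V̇ + PEEP (constant-flow equation of motion).
Only the resistive term changes: ΔPIP = R × ΔV̇ = 9.4 × (0.7833 − 0.5333) = 9.4 × 0.25 = 2.35 cmH2O.
Original PIP = 375/31.2 + 9.4×0.5333 + 6 = 23.032 cmH2O; new PIP = 23.032 + (2.35) = 25.382 cmH2O.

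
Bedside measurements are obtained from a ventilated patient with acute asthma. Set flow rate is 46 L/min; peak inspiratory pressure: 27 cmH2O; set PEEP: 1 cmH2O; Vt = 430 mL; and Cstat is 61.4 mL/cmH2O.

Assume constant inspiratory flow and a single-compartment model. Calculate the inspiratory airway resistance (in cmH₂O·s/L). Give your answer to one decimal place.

24.8

Flow: 46 L/min ÷ 60 = 0.7667 L/s.
Equation of motion (constant flow): PIP = Vt/C + R·V̇ + PEEP.
R·V̇ = PIP − Vt/C − PEEP = 27 − 430/61.4 − 1 = 27 − 7.003 − 1 = 18.997 cmH2O.
R = 18.997 / 0.7667 = 24.778 cmH2O·s/L.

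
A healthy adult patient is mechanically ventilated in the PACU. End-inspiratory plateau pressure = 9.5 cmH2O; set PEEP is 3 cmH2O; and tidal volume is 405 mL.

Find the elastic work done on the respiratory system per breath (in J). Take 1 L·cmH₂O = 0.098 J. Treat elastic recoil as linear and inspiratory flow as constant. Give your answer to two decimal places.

Elastic work ≈ ½ × (Pplat − PEEP) × Vt = 0.5 × (9.5 − 3) × 0.405 L = 0.5 × 6.5 × 0.405 = 1.316 L·cmH2O.
× 0.098 J/(L·cmH2O) → 0.129 J.

0.13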